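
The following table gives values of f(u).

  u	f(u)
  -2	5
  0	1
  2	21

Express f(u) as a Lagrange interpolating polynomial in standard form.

L_0(u) = u(u - 2) / [8] = (1/8)u^2 - (1/4)u
L_1(u) = (u + 2)(u - 2) / [-4] = -(1/4)u^2 + 1
L_2(u) = (u + 2)u / [8] = (1/8)u^2 + (1/4)u
f(u) = 5·L_0 + 1·L_1 + 21·L_2
  5·L_0(u) = (5/8)u^2 - (5/4)u
  1·L_1(u) = -(1/4)u^2 + 1
  21·L_2(u) = (21/8)u^2 + (21/4)u
Adding term by term: 3u^2 + 4u + 1

f(u) = 3u^2 + 4u + 1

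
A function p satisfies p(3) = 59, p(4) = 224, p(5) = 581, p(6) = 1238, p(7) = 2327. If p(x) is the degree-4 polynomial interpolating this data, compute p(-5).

611

Using Newton's divided-difference form:
p[3,4] = (224 - 59) / (4 - 3) = 165
p[4,5] = (581 - 224) / (5 - 4) = 357
p[5,6] = (1238 - 581) / (6 - 5) = 657
p[6,7] = (2327 - 1238) / (7 - 6) = 1089
p[3,4,5] = (357 - 165) / (5 - 3) = 96
p[4,5,6] = (657 - 357) / (6 - 4) = 150
p[5,6,7] = (1089 - 657) / (7 - 5) = 216
p[3,4,5,6] = (150 - 96) / (6 - 3) = 18
p[4,5,6,7] = (216 - 150) / (7 - 4) = 22
p[3,4,5,6,7] = (22 - 18) / (7 - 3) = 1
p(-5) = 59 + 165·(-8) + 96·(-8)·(-9) + 18·(-8)·(-9)·(-10) + 1·(-8)·(-9)·(-10)·(-11) = 611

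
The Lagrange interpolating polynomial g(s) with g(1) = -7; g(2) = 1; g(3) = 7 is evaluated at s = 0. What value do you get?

-17

Evaluate each Lagrange basis at s = 0:
L_0(0) = (-2)·(-3)/[(-1)·(-2)] = 3
L_1(0) = (-1)·(-3)/[(1)·(-1)] = -3
L_2(0) = (-1)·(-2)/[(2)·(1)] = 1
Sum: (-7)·(3) + 1·(-3) + 7·(1) = -17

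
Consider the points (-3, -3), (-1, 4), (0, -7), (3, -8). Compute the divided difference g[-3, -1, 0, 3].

5/4

g[-3,-1] = (4 - (-3)) / (-1 - (-3)) = 7/2
g[-1,0] = (-7 - 4) / (0 - (-1)) = -11
g[0,3] = (-8 - (-7)) / (3 - 0) = -1/3
g[-3,-1,0] = (-11 - 7/2) / (0 - (-3)) = -29/6
g[-1,0,3] = (-1/3 - (-11)) / (3 - (-1)) = 8/3
g[-3,-1,0,3] = (8/3 - (-29/6)) / (3 - (-3)) = 5/4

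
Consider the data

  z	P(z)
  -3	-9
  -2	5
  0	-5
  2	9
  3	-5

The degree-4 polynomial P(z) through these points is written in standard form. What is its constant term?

Build the Lagrange basis polynomials:
L_0(z) = (z + 2)z(z - 2)(z - 3) / [90] = (1/90)z^4 - (1/30)z^3 - (2/45)z^2 + (2/15)z
L_1(z) = (z + 3)z(z - 2)(z - 3) / [-40] = -(1/40)z^4 + (1/20)z^3 + (9/40)z^2 - (9/20)z
L_2(z) = (z + 3)(z + 2)(z - 2)(z - 3) / [36] = (1/36)z^4 - (13/36)z^2 + 1
L_3(z) = (z + 3)(z + 2)z(z - 3) / [-40] = -(1/40)z^4 - (1/20)z^3 + (9/40)z^2 + (9/20)z
L_4(z) = (z + 3)(z + 2)z(z - 2) / [90] = (1/90)z^4 + (1/30)z^3 - (2/45)z^2 - (2/15)z
P(z) = (-9)·L_0 + 5·L_1 + (-5)·L_2 + 9·L_3 + (-5)·L_4
Only the constant term is needed; take it from each L_i and combine:
(-9)·(0) + 5·(0) + (-5)·(1) + 9·(0) + (-5)·(0) = -5

-5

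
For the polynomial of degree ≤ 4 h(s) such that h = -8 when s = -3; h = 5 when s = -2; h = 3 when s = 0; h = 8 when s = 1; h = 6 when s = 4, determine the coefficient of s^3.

Build the Lagrange basis polynomials:
L_0(s) = (s + 2)s(s - 1)(s - 4) / [84] = (1/84)s^4 - (1/28)s^3 - (1/14)s^2 + (2/21)s
L_1(s) = (s + 3)s(s - 1)(s - 4) / [-36] = -(1/36)s^4 + (1/18)s^3 + (11/36)s^2 - (1/3)s
L_2(s) = (s + 3)(s + 2)(s - 1)(s - 4) / [24] = (1/24)s^4 - (5/8)s^2 - (5/12)s + 1
L_3(s) = (s + 3)(s + 2)s(s - 4) / [-36] = -(1/36)s^4 - (1/36)s^3 + (7/18)s^2 + (2/3)s
L_4(s) = (s + 3)(s + 2)s(s - 1) / [504] = (1/504)s^4 + (1/126)s^3 + (1/504)s^2 - (1/84)s
h(s) = (-8)·L_0 + 5·L_1 + 3·L_2 + 8·L_3 + 6·L_4
Only the coefficient of s^3 is needed; take it from each L_i and combine:
(-8)·(-1/28) + 5·(1/18) + 3·(0) + 8·(-1/36) + 6·(1/126) = 7/18

7/18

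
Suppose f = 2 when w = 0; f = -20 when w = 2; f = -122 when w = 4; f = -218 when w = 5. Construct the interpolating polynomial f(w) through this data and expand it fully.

Newton's divided differences:
f[0,2] = (-20 - 2) / (2 - 0) = -11
f[2,4] = (-122 - (-20)) / (4 - 2) = -51
f[4,5] = (-218 - (-122)) / (5 - 4) = -96
f[0,2,4] = (-51 - (-11)) / (4 - 0) = -10
f[2,4,5] = (-96 - (-51)) / (5 - 2) = -15
f[0,2,4,5] = (-15 - (-10)) / (5 - 0) = -1
f(w) = 2 + (-11)·w + (-10)·w(w - 2) + (-1)·w(w - 2)(w - 4)
Expanding: f(w) = -w^3 - 4w^2 + w + 2

f(w) = -w^3 - 4w^2 + w + 2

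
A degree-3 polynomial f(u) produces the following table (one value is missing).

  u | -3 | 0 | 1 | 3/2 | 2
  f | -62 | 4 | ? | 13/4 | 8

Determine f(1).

The 4 known values determine f uniquely (degree ≤ 3).
L_0(1) = (1)·(-1/2)·(-1)/[(-3)·(-9/2)·(-5)] = -1/135
L_1(1) = (4)·(-1/2)·(-1)/[(3)·(-3/2)·(-2)] = 2/9
L_2(1) = (4)·(1)·(-1)/[(9/2)·(3/2)·(-1/2)] = 32/27
L_3(1) = (4)·(1)·(-1/2)/[(5)·(2)·(1/2)] = -2/5
Sum: (-62)·(-1/135) + 4·(2/9) + 13/4·(32/27) + 8·(-2/5) = 2

2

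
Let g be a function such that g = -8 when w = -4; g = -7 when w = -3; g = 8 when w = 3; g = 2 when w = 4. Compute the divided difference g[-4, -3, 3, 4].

-5/28

g[-4,-3] = (-7 - (-8)) / (-3 - (-4)) = 1
g[-3,3] = (8 - (-7)) / (3 - (-3)) = 5/2
g[3,4] = (2 - 8) / (4 - 3) = -6
g[-4,-3,3] = (5/2 - 1) / (3 - (-4)) = 3/14
g[-3,3,4] = (-6 - 5/2) / (4 - (-3)) = -17/14
g[-4,-3,3,4] = (-17/14 - 3/14) / (4 - (-4)) = -5/28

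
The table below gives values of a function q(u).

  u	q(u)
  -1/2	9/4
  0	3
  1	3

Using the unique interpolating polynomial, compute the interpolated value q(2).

1

Using Newton's divided-difference form:
q[-1/2,0] = (3 - 9/4) / (0 - (-1/2)) = 3/2
q[0,1] = (3 - 3) / (1 - 0) = 0
q[-1/2,0,1] = (0 - 3/2) / (1 - (-1/2)) = -1
q(2) = 9/4 + (3/2)·(5/2) + (-1)·(5/2)·(2) = 1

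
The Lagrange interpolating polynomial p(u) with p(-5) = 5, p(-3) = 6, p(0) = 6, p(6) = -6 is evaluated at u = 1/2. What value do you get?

Evaluate each Lagrange basis at u = 1/2:
L_0(1/2) = (7/2)·(1/2)·(-11/2)/[(-2)·(-5)·(-11)] = 7/80
L_1(1/2) = (11/2)·(1/2)·(-11/2)/[(2)·(-3)·(-9)] = -121/432
L_2(1/2) = (11/2)·(7/2)·(-11/2)/[(5)·(3)·(-6)] = 847/720
L_3(1/2) = (11/2)·(7/2)·(1/2)/[(11)·(9)·(6)] = 7/432
Sum: 5·(7/80) + 6·(-121/432) + 6·(847/720) + (-6)·(7/432) = 4117/720

4117/720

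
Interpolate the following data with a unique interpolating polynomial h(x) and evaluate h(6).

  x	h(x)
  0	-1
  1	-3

Evaluate each Lagrange basis at x = 6:
L_0(6) = (5)/[(-1)] = -5
L_1(6) = (6)/[(1)] = 6
Sum: (-1)·(-5) + (-3)·(6) = -13

-13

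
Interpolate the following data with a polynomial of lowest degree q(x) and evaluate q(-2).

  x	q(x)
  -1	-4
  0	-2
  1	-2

-8

Using Newton's divided-difference form:
q[-1,0] = (-2 - (-4)) / (0 - (-1)) = 2
q[0,1] = (-2 - (-2)) / (1 - 0) = 0
q[-1,0,1] = (0 - 2) / (1 - (-1)) = -1
q(-2) = -4 + 2·(-1) + (-1)·(-1)·(-2) = -8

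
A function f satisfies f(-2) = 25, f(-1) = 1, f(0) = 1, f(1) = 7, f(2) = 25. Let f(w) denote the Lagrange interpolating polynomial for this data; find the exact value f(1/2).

Evaluate each Lagrange basis at w = 1/2:
L_0(1/2) = (3/2)·(1/2)·(-1/2)·(-3/2)/[(-1)·(-2)·(-3)·(-4)] = 3/128
L_1(1/2) = (5/2)·(1/2)·(-1/2)·(-3/2)/[(1)·(-1)·(-2)·(-3)] = -5/32
L_2(1/2) = (5/2)·(3/2)·(-1/2)·(-3/2)/[(2)·(1)·(-1)·(-2)] = 45/64
L_3(1/2) = (5/2)·(3/2)·(1/2)·(-3/2)/[(3)·(2)·(1)·(-1)] = 15/32
L_4(1/2) = (5/2)·(3/2)·(1/2)·(-1/2)/[(4)·(3)·(2)·(1)] = -5/128
Sum: 25·(3/128) + 1·(-5/32) + 1·(45/64) + 7·(15/32) + 25·(-5/128) = 55/16

55/16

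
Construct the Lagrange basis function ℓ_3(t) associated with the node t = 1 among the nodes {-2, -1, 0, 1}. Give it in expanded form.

ℓ_3(t) = (t + 2)(t + 1)t / [(3)·(2)·(1)]
       = (t^3 + 3t^2 + 2t) / (6)

ℓ_3(t) = (1/6)t^3 + (1/2)t^2 + (1/3)t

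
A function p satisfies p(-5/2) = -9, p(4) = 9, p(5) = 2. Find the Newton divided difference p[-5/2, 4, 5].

p[-5/2,4] = (9 - (-9)) / (4 - (-5/2)) = 36/13
p[4,5] = (2 - 9) / (5 - 4) = -7
p[-5/2,4,5] = (-7 - 36/13) / (5 - (-5/2)) = -254/195

-254/195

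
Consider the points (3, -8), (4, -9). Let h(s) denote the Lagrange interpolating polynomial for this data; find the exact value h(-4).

-1

Evaluate each Lagrange basis at s = -4:
L_0(-4) = (-8)/[(-1)] = 8
L_1(-4) = (-7)/[(1)] = -7
Sum: (-8)·(8) + (-9)·(-7) = -1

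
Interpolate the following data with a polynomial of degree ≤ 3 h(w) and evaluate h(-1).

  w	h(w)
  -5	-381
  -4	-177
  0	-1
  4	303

Evaluate each Lagrange basis at w = -1:
L_0(-1) = (3)·(-1)·(-5)/[(-1)·(-5)·(-9)] = -1/3
L_1(-1) = (4)·(-1)·(-5)/[(1)·(-4)·(-8)] = 5/8
L_2(-1) = (4)·(3)·(-5)/[(5)·(4)·(-4)] = 3/4
L_3(-1) = (4)·(3)·(-1)/[(9)·(8)·(4)] = -1/24
Sum: (-381)·(-1/3) + (-177)·(5/8) + (-1)·(3/4) + 303·(-1/24) = 3

3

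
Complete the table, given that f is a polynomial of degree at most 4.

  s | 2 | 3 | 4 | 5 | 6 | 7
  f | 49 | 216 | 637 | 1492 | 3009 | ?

5464

The 5 known values determine f uniquely (degree ≤ 4).
Evaluate each Lagrange basis at s = 7:
L_0(7) = (4)·(3)·(2)·(1)/[(-1)·(-2)·(-3)·(-4)] = 1
L_1(7) = (5)·(3)·(2)·(1)/[(1)·(-1)·(-2)·(-3)] = -5
L_2(7) = (5)·(4)·(2)·(1)/[(2)·(1)·(-1)·(-2)] = 10
L_3(7) = (5)·(4)·(3)·(1)/[(3)·(2)·(1)·(-1)] = -10
L_4(7) = (5)·(4)·(3)·(2)/[(4)·(3)·(2)·(1)] = 5
Sum: 49·(1) + 216·(-5) + 637·(10) + 1492·(-10) + 3009·(5) = 5464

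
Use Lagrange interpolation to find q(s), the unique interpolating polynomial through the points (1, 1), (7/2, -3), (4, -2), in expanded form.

q(s) = (6/5)s^2 - 7s + 34/5

Build the Lagrange basis polynomials:
L_0(s) = (s - 7/2)(s - 4) / [15/2] = (2/15)s^2 - s + 28/15
L_1(s) = (s - 1)(s - 4) / [-5/4] = -(4/5)s^2 + 4s - 16/5
L_2(s) = (s - 1)(s - 7/2) / [3/2] = (2/3)s^2 - 3s + 7/3
q(s) = 1·L_0 + (-3)·L_1 + (-2)·L_2
  1·L_0(s) = (2/15)s^2 - s + 28/15
  (-3)·L_1(s) = (12/5)s^2 - 12s + 48/5
  (-2)·L_2(s) = -(4/3)s^2 + 6s - 14/3
Adding term by term: (6/5)s^2 - 7s + 34/5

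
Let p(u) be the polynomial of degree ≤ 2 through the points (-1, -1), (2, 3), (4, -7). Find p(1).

21/5

Evaluate each Lagrange basis at u = 1:
L_0(1) = (-1)·(-3)/[(-3)·(-5)] = 1/5
L_1(1) = (2)·(-3)/[(3)·(-2)] = 1
L_2(1) = (2)·(-1)/[(5)·(2)] = -1/5
Sum: (-1)·(1/5) + 3·(1) + (-7)·(-1/5) = 21/5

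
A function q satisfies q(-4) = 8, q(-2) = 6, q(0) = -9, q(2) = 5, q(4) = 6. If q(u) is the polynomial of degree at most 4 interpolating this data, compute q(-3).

465/32

Using Newton's divided-difference form:
q[-4,-2] = (6 - 8) / (-2 - (-4)) = -1
q[-2,0] = (-9 - 6) / (0 - (-2)) = -15/2
q[0,2] = (5 - (-9)) / (2 - 0) = 7
q[2,4] = (6 - 5) / (4 - 2) = 1/2
q[-4,-2,0] = (-15/2 - (-1)) / (0 - (-4)) = -13/8
q[-2,0,2] = (7 - (-15/2)) / (2 - (-2)) = 29/8
q[0,2,4] = (1/2 - 7) / (4 - 0) = -13/8
q[-4,-2,0,2] = (29/8 - (-13/8)) / (2 - (-4)) = 7/8
q[-2,0,2,4] = (-13/8 - 29/8) / (4 - (-2)) = -7/8
q[-4,-2,0,2,4] = (-7/8 - 7/8) / (4 - (-4)) = -7/32
q(-3) = 8 + (-1)·(1) + (-13/8)·(1)·(-1) + (7/8)·(1)·(-1)·(-3) + (-7/32)·(1)·(-1)·(-3)·(-5) = 465/32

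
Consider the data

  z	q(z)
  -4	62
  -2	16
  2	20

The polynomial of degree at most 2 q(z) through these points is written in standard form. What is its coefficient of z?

1

Build the Lagrange basis polynomials:
L_0(z) = (z + 2)(z - 2) / [12] = (1/12)z^2 - 1/3
L_1(z) = (z + 4)(z - 2) / [-8] = -(1/8)z^2 - (1/4)z + 1
L_2(z) = (z + 4)(z + 2) / [24] = (1/24)z^2 + (1/4)z + 1/3
q(z) = 62·L_0 + 16·L_1 + 20·L_2
Only the coefficient of z is needed; take it from each L_i and combine:
62·(0) + 16·(-1/4) + 20·(1/4) = 1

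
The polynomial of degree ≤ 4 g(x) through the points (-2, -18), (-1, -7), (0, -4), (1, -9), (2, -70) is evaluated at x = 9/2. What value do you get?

-9725/8

L_0(9/2) = (11/2)·(9/2)·(7/2)·(5/2)/[(-1)·(-2)·(-3)·(-4)] = 1155/128
L_1(9/2) = (13/2)·(9/2)·(7/2)·(5/2)/[(1)·(-1)·(-2)·(-3)] = -1365/32
L_2(9/2) = (13/2)·(11/2)·(7/2)·(5/2)/[(2)·(1)·(-1)·(-2)] = 5005/64
L_3(9/2) = (13/2)·(11/2)·(9/2)·(5/2)/[(3)·(2)·(1)·(-1)] = -2145/32
L_4(9/2) = (13/2)·(11/2)·(9/2)·(7/2)/[(4)·(3)·(2)·(1)] = 3003/128
Sum: (-18)·(1155/128) + (-7)·(-1365/32) + (-4)·(5005/64) + (-9)·(-2145/32) + (-70)·(3003/128) = -9725/8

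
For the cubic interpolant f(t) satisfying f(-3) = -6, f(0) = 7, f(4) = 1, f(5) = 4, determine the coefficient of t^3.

13/60

Build the Lagrange basis polynomials:
L_0(t) = t(t - 4)(t - 5) / [-168] = -(1/168)t^3 + (3/56)t^2 - (5/42)t
L_1(t) = (t + 3)(t - 4)(t - 5) / [60] = (1/60)t^3 - (1/10)t^2 - (7/60)t + 1
L_2(t) = (t + 3)t(t - 5) / [-28] = -(1/28)t^3 + (1/14)t^2 + (15/28)t
L_3(t) = (t + 3)t(t - 4) / [40] = (1/40)t^3 - (1/40)t^2 - (3/10)t
f(t) = (-6)·L_0 + 7·L_1 + 1·L_2 + 4·L_3
Only the coefficient of t^3 is needed; take it from each L_i and combine:
(-6)·(-1/168) + 7·(1/60) + 1·(-1/28) + 4·(1/40) = 13/60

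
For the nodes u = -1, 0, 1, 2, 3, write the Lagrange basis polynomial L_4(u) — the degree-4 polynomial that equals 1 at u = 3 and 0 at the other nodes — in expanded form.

L_4(u) = (1/24)u^4 - (1/12)u^3 - (1/24)u^2 + (1/12)u

L_4(u) = (u + 1)u(u - 1)(u - 2) / [(4)·(3)·(2)·(1)]
       = (u^4 - 2u^3 - u^2 + 2u) / (24)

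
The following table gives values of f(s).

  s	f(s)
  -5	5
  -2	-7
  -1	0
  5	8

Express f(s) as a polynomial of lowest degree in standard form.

f(s) = -(299/840)s^3 - (41/420)s^2 + (7727/840)s + 751/84

L_0(s) = (s + 2)(s + 1)(s - 5) / [-120] = -(1/120)s^3 + (1/60)s^2 + (13/120)s + 1/12
L_1(s) = (s + 5)(s + 1)(s - 5) / [21] = (1/21)s^3 + (1/21)s^2 - (25/21)s - 25/21
L_2(s) = (s + 5)(s + 2)(s - 5) / [-24] = -(1/24)s^3 - (1/12)s^2 + (25/24)s + 25/12
L_3(s) = (s + 5)(s + 2)(s + 1) / [420] = (1/420)s^3 + (2/105)s^2 + (17/420)s + 1/42
f(s) = 5·L_0 + (-7)·L_1 + 0·L_2 + 8·L_3
  5·L_0(s) = -(1/24)s^3 + (1/12)s^2 + (13/24)s + 5/12
  (-7)·L_1(s) = -(1/3)s^3 - (1/3)s^2 + (25/3)s + 25/3
  0·L_2(s) = 0
  8·L_3(s) = (2/105)s^3 + (16/105)s^2 + (34/105)s + 4/21
Adding term by term: -(299/840)s^3 - (41/420)s^2 + (7727/840)s + 751/84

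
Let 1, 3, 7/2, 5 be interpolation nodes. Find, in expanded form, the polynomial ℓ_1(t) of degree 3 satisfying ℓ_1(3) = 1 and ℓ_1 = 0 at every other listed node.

ℓ_1(t) = (1/2)t^3 - (19/4)t^2 + 13t - 35/4

ℓ_1(t) = (t - 1)(t - 7/2)(t - 5) / [(2)·(-1/2)·(-2)]
       = (t^3 - (19/2)t^2 + 26t - 35/2) / (2)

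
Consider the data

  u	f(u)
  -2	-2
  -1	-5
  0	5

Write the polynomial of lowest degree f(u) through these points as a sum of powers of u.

f(u) = (13/2)u^2 + (33/2)u + 5

Newton's divided differences:
f[-2,-1] = (-5 - (-2)) / (-1 - (-2)) = -3
f[-1,0] = (5 - (-5)) / (0 - (-1)) = 10
f[-2,-1,0] = (10 - (-3)) / (0 - (-2)) = 13/2
f(u) = -2 + (-3)·(u + 2) + (13/2)·(u + 2)(u + 1)
Expanding: f(u) = (13/2)u^2 + (33/2)u + 5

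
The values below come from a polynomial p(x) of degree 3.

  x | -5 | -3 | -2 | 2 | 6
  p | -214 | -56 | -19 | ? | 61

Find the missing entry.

The 4 known values determine p uniquely (degree ≤ 3).
L_0(2) = (5)·(4)·(-4)/[(-2)·(-3)·(-11)] = 40/33
L_1(2) = (7)·(4)·(-4)/[(2)·(-1)·(-9)] = -56/9
L_2(2) = (7)·(5)·(-4)/[(3)·(1)·(-8)] = 35/6
L_3(2) = (7)·(5)·(4)/[(11)·(9)·(8)] = 35/198
Sum: (-214)·(40/33) + (-56)·(-56/9) + (-19)·(35/6) + 61·(35/198) = -11

-11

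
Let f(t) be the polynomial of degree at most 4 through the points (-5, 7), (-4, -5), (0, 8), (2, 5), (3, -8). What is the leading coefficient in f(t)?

The leading coefficient equals the top divided difference f[-5,-4,0,2,3].
f[-5,-4] = (-5 - 7) / (-4 - (-5)) = -12
f[-4,0] = (8 - (-5)) / (0 - (-4)) = 13/4
f[0,2] = (5 - 8) / (2 - 0) = -3/2
f[2,3] = (-8 - 5) / (3 - 2) = -13
f[-5,-4,0] = (13/4 - (-12)) / (0 - (-5)) = 61/20
f[-4,0,2] = (-3/2 - 13/4) / (2 - (-4)) = -19/24
f[0,2,3] = (-13 - (-3/2)) / (3 - 0) = -23/6
f[-5,-4,0,2] = (-19/24 - 61/20) / (2 - (-5)) = -461/840
f[-4,0,2,3] = (-23/6 - (-19/24)) / (3 - (-4)) = -73/168
f[-5,-4,0,2,3] = (-73/168 - (-461/840)) / (3 - (-5)) = 1/70

1/70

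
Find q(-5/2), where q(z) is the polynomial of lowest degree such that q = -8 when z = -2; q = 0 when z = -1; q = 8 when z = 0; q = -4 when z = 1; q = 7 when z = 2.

1469/128

Using Newton's divided-difference form:
q[-2,-1] = (0 - (-8)) / (-1 - (-2)) = 8
q[-1,0] = (8 - 0) / (0 - (-1)) = 8
q[0,1] = (-4 - 8) / (1 - 0) = -12
q[1,2] = (7 - (-4)) / (2 - 1) = 11
q[-2,-1,0] = (8 - 8) / (0 - (-2)) = 0
q[-1,0,1] = (-12 - 8) / (1 - (-1)) = -10
q[0,1,2] = (11 - (-12)) / (2 - 0) = 23/2
q[-2,-1,0,1] = (-10 - 0) / (1 - (-2)) = -10/3
q[-1,0,1,2] = (23/2 - (-10)) / (2 - (-1)) = 43/6
q[-2,-1,0,1,2] = (43/6 - (-10/3)) / (2 - (-2)) = 21/8
q(-5/2) = -8 + 8·(-1/2) + 0·(-1/2)·(-3/2) + (-10/3)·(-1/2)·(-3/2)·(-5/2) + (21/8)·(-1/2)·(-3/2)·(-5/2)·(-7/2) = 1469/128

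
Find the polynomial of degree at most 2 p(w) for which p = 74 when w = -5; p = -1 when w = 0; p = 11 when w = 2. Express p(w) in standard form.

Newton's divided differences:
p[-5,0] = (-1 - 74) / (0 - (-5)) = -15
p[0,2] = (11 - (-1)) / (2 - 0) = 6
p[-5,0,2] = (6 - (-15)) / (2 - (-5)) = 3
p(w) = 74 + (-15)·(w + 5) + 3·(w + 5)w
Expanding: p(w) = 3w^2 - 1

p(w) = 3w^2 - 1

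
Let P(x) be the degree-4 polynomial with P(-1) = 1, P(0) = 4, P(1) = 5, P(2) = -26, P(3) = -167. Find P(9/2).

Evaluate each Lagrange basis at x = 9/2:
L_0(9/2) = (9/2)·(7/2)·(5/2)·(3/2)/[(-1)·(-2)·(-3)·(-4)] = 315/128
L_1(9/2) = (11/2)·(7/2)·(5/2)·(3/2)/[(1)·(-1)·(-2)·(-3)] = -385/32
L_2(9/2) = (11/2)·(9/2)·(5/2)·(3/2)/[(2)·(1)·(-1)·(-2)] = 1485/64
L_3(9/2) = (11/2)·(9/2)·(7/2)·(3/2)/[(3)·(2)·(1)·(-1)] = -693/32
L_4(9/2) = (11/2)·(9/2)·(7/2)·(5/2)/[(4)·(3)·(2)·(1)] = 1155/128
Sum: 1·(315/128) + 4·(-385/32) + 5·(1485/64) + (-26)·(-693/32) + (-167)·(1155/128) = -1747/2

-1747/2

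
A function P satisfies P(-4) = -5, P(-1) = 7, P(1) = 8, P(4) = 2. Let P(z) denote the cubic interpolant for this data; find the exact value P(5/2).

Using Newton's divided-difference form:
P[-4,-1] = (7 - (-5)) / (-1 - (-4)) = 4
P[-1,1] = (8 - 7) / (1 - (-1)) = 1/2
P[1,4] = (2 - 8) / (4 - 1) = -2
P[-4,-1,1] = (1/2 - 4) / (1 - (-4)) = -7/10
P[-1,1,4] = (-2 - 1/2) / (4 - (-1)) = -1/2
P[-4,-1,1,4] = (-1/2 - (-7/10)) / (4 - (-4)) = 1/40
P(5/2) = -5 + 4·(13/2) + (-7/10)·(13/2)·(7/2) + (1/40)·(13/2)·(7/2)·(3/2) = 1897/320

1897/320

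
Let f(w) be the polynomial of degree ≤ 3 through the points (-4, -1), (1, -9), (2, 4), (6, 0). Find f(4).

487/25

L_0(4) = (3)·(2)·(-2)/[(-5)·(-6)·(-10)] = 1/25
L_1(4) = (8)·(2)·(-2)/[(5)·(-1)·(-5)] = -32/25
L_2(4) = (8)·(3)·(-2)/[(6)·(1)·(-4)] = 2
L_3(4) = (8)·(3)·(2)/[(10)·(5)·(4)] = 6/25
Sum: (-1)·(1/25) + (-9)·(-32/25) + 4·(2) + 0 = 487/25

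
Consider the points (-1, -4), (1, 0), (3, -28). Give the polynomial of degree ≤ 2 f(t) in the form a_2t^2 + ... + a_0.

f(t) = -4t^2 + 2t + 2

Build the Lagrange basis polynomials:
L_0(t) = (t - 1)(t - 3) / [8] = (1/8)t^2 - (1/2)t + 3/8
L_1(t) = (t + 1)(t - 3) / [-4] = -(1/4)t^2 + (1/2)t + 3/4
L_2(t) = (t + 1)(t - 1) / [8] = (1/8)t^2 - 1/8
f(t) = (-4)·L_0 + 0·L_1 + (-28)·L_2
  (-4)·L_0(t) = -(1/2)t^2 + 2t - 3/2
  0·L_1(t) = 0
  (-28)·L_2(t) = -(7/2)t^2 + 7/2
Adding term by term: -4t^2 + 2t + 2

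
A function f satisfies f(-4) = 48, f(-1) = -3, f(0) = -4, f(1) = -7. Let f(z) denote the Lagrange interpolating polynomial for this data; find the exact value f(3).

Evaluate each Lagrange basis at z = 3:
L_0(3) = (4)·(3)·(2)/[(-3)·(-4)·(-5)] = -2/5
L_1(3) = (7)·(3)·(2)/[(3)·(-1)·(-2)] = 7
L_2(3) = (7)·(4)·(2)/[(4)·(1)·(-1)] = -14
L_3(3) = (7)·(4)·(3)/[(5)·(2)·(1)] = 42/5
Sum: 48·(-2/5) + (-3)·(7) + (-4)·(-14) + (-7)·(42/5) = -43

-43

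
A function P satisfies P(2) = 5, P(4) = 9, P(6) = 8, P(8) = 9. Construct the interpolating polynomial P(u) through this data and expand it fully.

L_0(u) = (u - 4)(u - 6)(u - 8) / [-48] = -(1/48)u^3 + (3/8)u^2 - (13/6)u + 4
L_1(u) = (u - 2)(u - 6)(u - 8) / [16] = (1/16)u^3 - u^2 + (19/4)u - 6
L_2(u) = (u - 2)(u - 4)(u - 8) / [-16] = -(1/16)u^3 + (7/8)u^2 - (7/2)u + 4
L_3(u) = (u - 2)(u - 4)(u - 6) / [48] = (1/48)u^3 - (1/4)u^2 + (11/12)u - 1
P(u) = 5·L_0 + 9·L_1 + 8·L_2 + 9·L_3
  5·L_0(u) = -(5/48)u^3 + (15/8)u^2 - (65/6)u + 20
  9·L_1(u) = (9/16)u^3 - 9u^2 + (171/4)u - 54
  8·L_2(u) = -(1/2)u^3 + 7u^2 - 28u + 32
  9·L_3(u) = (3/16)u^3 - (9/4)u^2 + (33/4)u - 9
Adding term by term: (7/48)u^3 - (19/8)u^2 + (73/6)u - 11

P(u) = (7/48)u^3 - (19/8)u^2 + (73/6)u - 11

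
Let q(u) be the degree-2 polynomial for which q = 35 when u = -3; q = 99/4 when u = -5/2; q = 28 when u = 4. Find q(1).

Using Newton's divided-difference form:
q[-3,-5/2] = (99/4 - 35) / (-5/2 - (-3)) = -41/2
q[-5/2,4] = (28 - 99/4) / (4 - (-5/2)) = 1/2
q[-3,-5/2,4] = (1/2 - (-41/2)) / (4 - (-3)) = 3
q(1) = 35 + (-41/2)·(4) + 3·(4)·(7/2) = -5

-5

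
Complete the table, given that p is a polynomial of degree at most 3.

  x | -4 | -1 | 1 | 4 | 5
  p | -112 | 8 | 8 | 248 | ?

464

The 4 known values determine p uniquely (degree ≤ 3).
Evaluate each Lagrange basis at x = 5:
L_0(5) = (6)·(4)·(1)/[(-3)·(-5)·(-8)] = -1/5
L_1(5) = (9)·(4)·(1)/[(3)·(-2)·(-5)] = 6/5
L_2(5) = (9)·(6)·(1)/[(5)·(2)·(-3)] = -9/5
L_3(5) = (9)·(6)·(4)/[(8)·(5)·(3)] = 9/5
Sum: (-112)·(-1/5) + 8·(6/5) + 8·(-9/5) + 248·(9/5) = 464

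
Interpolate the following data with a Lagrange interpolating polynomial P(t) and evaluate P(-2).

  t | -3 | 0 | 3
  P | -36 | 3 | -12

L_0(-2) = (-2)·(-5)/[(-3)·(-6)] = 5/9
L_1(-2) = (1)·(-5)/[(3)·(-3)] = 5/9
L_2(-2) = (1)·(-2)/[(6)·(3)] = -1/9
Sum: (-36)·(5/9) + 3·(5/9) + (-12)·(-1/9) = -17

-17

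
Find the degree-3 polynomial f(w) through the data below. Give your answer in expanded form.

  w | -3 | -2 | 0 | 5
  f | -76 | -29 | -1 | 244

Newton's divided differences:
f[-3,-2] = (-29 - (-76)) / (-2 - (-3)) = 47
f[-2,0] = (-1 - (-29)) / (0 - (-2)) = 14
f[0,5] = (244 - (-1)) / (5 - 0) = 49
f[-3,-2,0] = (14 - 47) / (0 - (-3)) = -11
f[-2,0,5] = (49 - 14) / (5 - (-2)) = 5
f[-3,-2,0,5] = (5 - (-11)) / (5 - (-3)) = 2
f(w) = -76 + 47·(w + 3) + (-11)·(w + 3)(w + 2) + 2·(w + 3)(w + 2)w
Expanding: f(w) = 2w^3 - w^2 + 4w - 1

f(w) = 2w^3 - w^2 + 4w - 1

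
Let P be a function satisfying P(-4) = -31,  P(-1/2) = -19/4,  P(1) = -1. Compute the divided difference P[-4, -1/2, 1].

P[-4,-1/2] = (-19/4 - (-31)) / (-1/2 - (-4)) = 15/2
P[-1/2,1] = (-1 - (-19/4)) / (1 - (-1/2)) = 5/2
P[-4,-1/2,1] = (5/2 - 15/2) / (1 - (-4)) = -1

-1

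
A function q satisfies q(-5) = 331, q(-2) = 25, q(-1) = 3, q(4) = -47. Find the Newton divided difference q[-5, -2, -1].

20

q[-5,-2] = (25 - 331) / (-2 - (-5)) = -102
q[-2,-1] = (3 - 25) / (-1 - (-2)) = -22
q[-5,-2,-1] = (-22 - (-102)) / (-1 - (-5)) = 20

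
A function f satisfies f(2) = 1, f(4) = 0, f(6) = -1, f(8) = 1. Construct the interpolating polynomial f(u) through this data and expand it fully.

f(u) = (1/16)u^3 - (3/4)u^2 + (9/4)u - 1

Newton's divided differences:
f[2,4] = (0 - 1) / (4 - 2) = -1/2
f[4,6] = (-1 - 0) / (6 - 4) = -1/2
f[6,8] = (1 - (-1)) / (8 - 6) = 1
f[2,4,6] = (-1/2 - (-1/2)) / (6 - 2) = 0
f[4,6,8] = (1 - (-1/2)) / (8 - 4) = 3/8
f[2,4,6,8] = (3/8 - 0) / (8 - 2) = 1/16
f(u) = 1 + (-1/2)·(u - 2) + (1/16)·(u - 2)(u - 4)(u - 6)
Expanding: f(u) = (1/16)u^3 - (3/4)u^2 + (9/4)u - 1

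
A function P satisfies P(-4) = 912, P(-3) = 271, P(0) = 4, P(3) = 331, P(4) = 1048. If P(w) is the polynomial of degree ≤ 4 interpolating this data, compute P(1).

Using Newton's divided-difference form:
P[-4,-3] = (271 - 912) / (-3 - (-4)) = -641
P[-3,0] = (4 - 271) / (0 - (-3)) = -89
P[0,3] = (331 - 4) / (3 - 0) = 109
P[3,4] = (1048 - 331) / (4 - 3) = 717
P[-4,-3,0] = (-89 - (-641)) / (0 - (-4)) = 138
P[-3,0,3] = (109 - (-89)) / (3 - (-3)) = 33
P[0,3,4] = (717 - 109) / (4 - 0) = 152
P[-4,-3,0,3] = (33 - 138) / (3 - (-4)) = -15
P[-3,0,3,4] = (152 - 33) / (4 - (-3)) = 17
P[-4,-3,0,3,4] = (17 - (-15)) / (4 - (-4)) = 4
P(1) = 912 + (-641)·(5) + 138·(5)·(4) + (-15)·(5)·(4)·(1) + 4·(5)·(4)·(1)·(-2) = 7

7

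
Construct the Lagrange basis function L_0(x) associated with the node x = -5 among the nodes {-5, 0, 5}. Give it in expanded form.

L_0(x) = x(x - 5) / [(-5)·(-10)]
       = (x^2 - 5x) / (50)

L_0(x) = (1/50)x^2 - (1/10)x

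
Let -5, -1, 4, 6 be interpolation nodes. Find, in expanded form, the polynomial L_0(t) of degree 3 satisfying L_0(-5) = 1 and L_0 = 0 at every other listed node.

L_0(t) = (t + 1)(t - 4)(t - 6) / [(-4)·(-9)·(-11)]
       = (t^3 - 9t^2 + 14t + 24) / (-396)

L_0(t) = -(1/396)t^3 + (1/44)t^2 - (7/198)t - 2/33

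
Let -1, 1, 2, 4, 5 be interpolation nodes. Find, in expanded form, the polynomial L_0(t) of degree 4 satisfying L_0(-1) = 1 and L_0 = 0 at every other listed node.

L_0(t) = (t - 1)(t - 2)(t - 4)(t - 5) / [(-2)·(-3)·(-5)·(-6)]
       = (t^4 - 12t^3 + 49t^2 - 78t + 40) / (180)

L_0(t) = (1/180)t^4 - (1/15)t^3 + (49/180)t^2 - (13/30)t + 2/9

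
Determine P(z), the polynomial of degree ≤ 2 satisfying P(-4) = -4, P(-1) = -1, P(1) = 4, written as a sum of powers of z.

Newton's divided differences:
P[-4,-1] = (-1 - (-4)) / (-1 - (-4)) = 1
P[-1,1] = (4 - (-1)) / (1 - (-1)) = 5/2
P[-4,-1,1] = (5/2 - 1) / (1 - (-4)) = 3/10
P(z) = -4 + 1·(z + 4) + (3/10)·(z + 4)(z + 1)
Expanding: P(z) = (3/10)z^2 + (5/2)z + 6/5

P(z) = (3/10)z^2 + (5/2)z + 6/5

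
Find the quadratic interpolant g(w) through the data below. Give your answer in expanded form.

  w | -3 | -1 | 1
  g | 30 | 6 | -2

L_0(w) = (w + 1)(w - 1) / [8] = (1/8)w^2 - 1/8
L_1(w) = (w + 3)(w - 1) / [-4] = -(1/4)w^2 - (1/2)w + 3/4
L_2(w) = (w + 3)(w + 1) / [8] = (1/8)w^2 + (1/2)w + 3/8
g(w) = 30·L_0 + 6·L_1 + (-2)·L_2
  30·L_0(w) = (15/4)w^2 - 15/4
  6·L_1(w) = -(3/2)w^2 - 3w + 9/2
  (-2)·L_2(w) = -(1/4)w^2 - w - 3/4
Adding term by term: 2w^2 - 4w

g(w) = 2w^2 - 4w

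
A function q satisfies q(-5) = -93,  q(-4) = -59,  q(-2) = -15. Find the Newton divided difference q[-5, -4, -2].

q[-5,-4] = (-59 - (-93)) / (-4 - (-5)) = 34
q[-4,-2] = (-15 - (-59)) / (-2 - (-4)) = 22
q[-5,-4,-2] = (22 - 34) / (-2 - (-5)) = -4

-4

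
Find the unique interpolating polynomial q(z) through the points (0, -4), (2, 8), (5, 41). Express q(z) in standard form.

Build the Lagrange basis polynomials:
L_0(z) = (z - 2)(z - 5) / [10] = (1/10)z^2 - (7/10)z + 1
L_1(z) = z(z - 5) / [-6] = -(1/6)z^2 + (5/6)z
L_2(z) = z(z - 2) / [15] = (1/15)z^2 - (2/15)z
q(z) = (-4)·L_0 + 8·L_1 + 41·L_2
  (-4)·L_0(z) = -(2/5)z^2 + (14/5)z - 4
  8·L_1(z) = -(4/3)z^2 + (20/3)z
  41·L_2(z) = (41/15)z^2 - (82/15)z
Adding term by term: z^2 + 4z - 4

q(z) = z^2 + 4z - 4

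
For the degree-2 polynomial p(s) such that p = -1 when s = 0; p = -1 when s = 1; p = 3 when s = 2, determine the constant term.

Build the Lagrange basis polynomials:
L_0(s) = (s - 1)(s - 2) / [2] = (1/2)s^2 - (3/2)s + 1
L_1(s) = s(s - 2) / [-1] = -s^2 + 2s
L_2(s) = s(s - 1) / [2] = (1/2)s^2 - (1/2)s
p(s) = (-1)·L_0 + (-1)·L_1 + 3·L_2
Only the constant term is needed; take it from each L_i and combine:
(-1)·(1) + (-1)·(0) + 3·(0) = -1

-1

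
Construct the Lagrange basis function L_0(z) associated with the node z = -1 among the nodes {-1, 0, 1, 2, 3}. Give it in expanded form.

L_0(z) = (1/24)z^4 - (1/4)z^3 + (11/24)z^2 - (1/4)z

L_0(z) = z(z - 1)(z - 2)(z - 3) / [(-1)·(-2)·(-3)·(-4)]
       = (z^4 - 6z^3 + 11z^2 - 6z) / (24)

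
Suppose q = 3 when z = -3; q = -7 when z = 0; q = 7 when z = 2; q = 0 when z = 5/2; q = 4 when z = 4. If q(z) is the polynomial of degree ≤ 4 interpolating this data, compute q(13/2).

L_0(13/2) = (13/2)·(9/2)·(4)·(5/2)/[(-3)·(-5)·(-11/2)·(-7)] = 39/77
L_1(13/2) = (19/2)·(9/2)·(4)·(5/2)/[(3)·(-2)·(-5/2)·(-4)] = -57/8
L_2(13/2) = (19/2)·(13/2)·(4)·(5/2)/[(5)·(2)·(-1/2)·(-2)] = 247/4
L_3(13/2) = (19/2)·(13/2)·(9/2)·(5/2)/[(11/2)·(5/2)·(1/2)·(-3/2)] = -741/11
L_4(13/2) = (19/2)·(13/2)·(9/2)·(4)/[(7)·(4)·(2)·(3/2)] = 741/56
Sum: 3·(39/77) + (-7)·(-57/8) + 7·(247/4) + 0 + 4·(741/56) = 330529/616

330529/616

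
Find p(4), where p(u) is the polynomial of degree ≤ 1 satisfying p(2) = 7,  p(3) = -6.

-19

L_0(4) = (1)/[(-1)] = -1
L_1(4) = (2)/[(1)] = 2
Sum: 7·(-1) + (-6)·(2) = -19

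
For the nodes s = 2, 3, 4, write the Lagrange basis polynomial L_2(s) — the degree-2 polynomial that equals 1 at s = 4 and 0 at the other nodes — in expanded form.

L_2(s) = (1/2)s^2 - (5/2)s + 3

L_2(s) = (s - 2)(s - 3) / [(2)·(1)]
       = (s^2 - 5s + 6) / (2)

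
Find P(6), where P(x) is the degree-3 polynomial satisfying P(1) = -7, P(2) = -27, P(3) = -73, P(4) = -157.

Using Newton's divided-difference form:
P[1,2] = (-27 - (-7)) / (2 - 1) = -20
P[2,3] = (-73 - (-27)) / (3 - 2) = -46
P[3,4] = (-157 - (-73)) / (4 - 3) = -84
P[1,2,3] = (-46 - (-20)) / (3 - 1) = -13
P[2,3,4] = (-84 - (-46)) / (4 - 2) = -19
P[1,2,3,4] = (-19 - (-13)) / (4 - 1) = -2
P(6) = -7 + (-20)·(5) + (-13)·(5)·(4) + (-2)·(5)·(4)·(3) = -487

-487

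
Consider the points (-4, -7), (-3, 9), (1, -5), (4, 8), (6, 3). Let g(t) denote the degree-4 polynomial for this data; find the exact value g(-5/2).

Evaluate each Lagrange basis at t = -5/2:
L_0(-5/2) = (1/2)·(-7/2)·(-13/2)·(-17/2)/[(-1)·(-5)·(-8)·(-10)] = -1547/6400
L_1(-5/2) = (3/2)·(-7/2)·(-13/2)·(-17/2)/[(1)·(-4)·(-7)·(-9)] = 221/192
L_2(-5/2) = (3/2)·(1/2)·(-13/2)·(-17/2)/[(5)·(4)·(-3)·(-5)] = 221/1600
L_3(-5/2) = (3/2)·(1/2)·(-7/2)·(-17/2)/[(8)·(7)·(3)·(-2)] = -17/256
L_4(-5/2) = (3/2)·(1/2)·(-7/2)·(-13/2)/[(10)·(9)·(5)·(2)] = 91/4800
Sum: (-7)·(-1547/6400) + 9·(221/192) + (-5)·(221/1600) + 8·(-17/256) + 3·(91/4800) = 69673/6400

69673/6400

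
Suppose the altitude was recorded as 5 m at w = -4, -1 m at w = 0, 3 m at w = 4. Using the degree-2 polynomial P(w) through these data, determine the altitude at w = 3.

Using Newton's divided-difference form:
P[-4,0] = (-1 - 5) / (0 - (-4)) = -3/2
P[0,4] = (3 - (-1)) / (4 - 0) = 1
P[-4,0,4] = (1 - (-3/2)) / (4 - (-4)) = 5/16
P(3) = 5 + (-3/2)·(7) + (5/16)·(7)·(3) = 17/16

17/16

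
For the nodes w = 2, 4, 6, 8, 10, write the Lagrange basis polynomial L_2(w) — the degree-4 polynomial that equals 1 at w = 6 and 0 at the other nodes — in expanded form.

L_2(w) = (w - 2)(w - 4)(w - 8)(w - 10) / [(4)·(2)·(-2)·(-4)]
       = (w^4 - 24w^3 + 196w^2 - 624w + 640) / (64)

L_2(w) = (1/64)w^4 - (3/8)w^3 + (49/16)w^2 - (39/4)w + 10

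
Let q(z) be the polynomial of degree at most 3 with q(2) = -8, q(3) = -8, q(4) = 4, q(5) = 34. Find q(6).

88

Evaluate each Lagrange basis at z = 6:
L_0(6) = (3)·(2)·(1)/[(-1)·(-2)·(-3)] = -1
L_1(6) = (4)·(2)·(1)/[(1)·(-1)·(-2)] = 4
L_2(6) = (4)·(3)·(1)/[(2)·(1)·(-1)] = -6
L_3(6) = (4)·(3)·(2)/[(3)·(2)·(1)] = 4
Sum: (-8)·(-1) + (-8)·(4) + 4·(-6) + 34·(4) = 88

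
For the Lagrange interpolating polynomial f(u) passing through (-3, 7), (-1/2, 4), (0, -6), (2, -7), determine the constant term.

Build the Lagrange basis polynomials:
L_0(u) = (u + 1/2)u(u - 2) / [-75/2] = -(2/75)u^3 + (1/25)u^2 + (2/75)u
L_1(u) = (u + 3)u(u - 2) / [25/8] = (8/25)u^3 + (8/25)u^2 - (48/25)u
L_2(u) = (u + 3)(u + 1/2)(u - 2) / [-3] = -(1/3)u^3 - (1/2)u^2 + (11/6)u + 1
L_3(u) = (u + 3)(u + 1/2)u / [25] = (1/25)u^3 + (7/50)u^2 + (3/50)u
f(u) = 7·L_0 + 4·L_1 + (-6)·L_2 + (-7)·L_3
Only the constant term is needed; take it from each L_i and combine:
7·(0) + 4·(0) + (-6)·(1) + (-7)·(0) = -6

-6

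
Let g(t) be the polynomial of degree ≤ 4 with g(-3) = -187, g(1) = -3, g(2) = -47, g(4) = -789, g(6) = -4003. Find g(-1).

1

Evaluate each Lagrange basis at t = -1:
L_0(-1) = (-2)·(-3)·(-5)·(-7)/[(-4)·(-5)·(-7)·(-9)] = 1/6
L_1(-1) = (2)·(-3)·(-5)·(-7)/[(4)·(-1)·(-3)·(-5)] = 7/2
L_2(-1) = (2)·(-2)·(-5)·(-7)/[(5)·(1)·(-2)·(-4)] = -7/2
L_3(-1) = (2)·(-2)·(-3)·(-7)/[(7)·(3)·(2)·(-2)] = 1
L_4(-1) = (2)·(-2)·(-3)·(-5)/[(9)·(5)·(4)·(2)] = -1/6
Sum: (-187)·(1/6) + (-3)·(7/2) + (-47)·(-7/2) + (-789)·(1) + (-4003)·(-1/6) = 1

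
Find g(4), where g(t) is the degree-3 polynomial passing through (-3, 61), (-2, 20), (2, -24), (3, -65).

Evaluate each Lagrange basis at t = 4:
L_0(4) = (6)·(2)·(1)/[(-1)·(-5)·(-6)] = -2/5
L_1(4) = (7)·(2)·(1)/[(1)·(-4)·(-5)] = 7/10
L_2(4) = (7)·(6)·(1)/[(5)·(4)·(-1)] = -21/10
L_3(4) = (7)·(6)·(2)/[(6)·(5)·(1)] = 14/5
Sum: 61·(-2/5) + 20·(7/10) + (-24)·(-21/10) + (-65)·(14/5) = -142

-142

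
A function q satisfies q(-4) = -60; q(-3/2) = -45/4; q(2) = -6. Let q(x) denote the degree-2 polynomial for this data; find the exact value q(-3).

L_0(-3) = (-3/2)·(-5)/[(-5/2)·(-6)] = 1/2
L_1(-3) = (1)·(-5)/[(5/2)·(-7/2)] = 4/7
L_2(-3) = (1)·(-3/2)/[(6)·(7/2)] = -1/14
Sum: (-60)·(1/2) + (-45/4)·(4/7) + (-6)·(-1/14) = -36

-36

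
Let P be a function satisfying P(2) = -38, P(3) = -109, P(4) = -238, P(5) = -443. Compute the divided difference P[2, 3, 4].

-29

P[2,3] = (-109 - (-38)) / (3 - 2) = -71
P[3,4] = (-238 - (-109)) / (4 - 3) = -129
P[2,3,4] = (-129 - (-71)) / (4 - 2) = -29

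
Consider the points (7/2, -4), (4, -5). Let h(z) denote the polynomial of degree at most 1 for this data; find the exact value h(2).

Evaluate each Lagrange basis at z = 2:
L_0(2) = (-2)/[(-1/2)] = 4
L_1(2) = (-3/2)/[(1/2)] = -3
Sum: (-4)·(4) + (-5)·(-3) = -1

-1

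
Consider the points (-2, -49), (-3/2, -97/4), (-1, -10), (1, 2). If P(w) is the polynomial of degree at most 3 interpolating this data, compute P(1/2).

-1/4

Evaluate each Lagrange basis at w = 1/2:
L_0(1/2) = (2)·(3/2)·(-1/2)/[(-1/2)·(-1)·(-3)] = 1
L_1(1/2) = (5/2)·(3/2)·(-1/2)/[(1/2)·(-1/2)·(-5/2)] = -3
L_2(1/2) = (5/2)·(2)·(-1/2)/[(1)·(1/2)·(-2)] = 5/2
L_3(1/2) = (5/2)·(2)·(3/2)/[(3)·(5/2)·(2)] = 1/2
Sum: (-49)·(1) + (-97/4)·(-3) + (-10)·(5/2) + 2·(1/2) = -1/4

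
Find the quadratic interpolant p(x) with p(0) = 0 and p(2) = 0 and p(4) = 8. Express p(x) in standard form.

p(x) = x^2 - 2x

Newton's divided differences:
p[0,2] = (0 - 0) / (2 - 0) = 0
p[2,4] = (8 - 0) / (4 - 2) = 4
p[0,2,4] = (4 - 0) / (4 - 0) = 1
p(x) = 1·x(x - 2)
Expanding: p(x) = x^2 - 2x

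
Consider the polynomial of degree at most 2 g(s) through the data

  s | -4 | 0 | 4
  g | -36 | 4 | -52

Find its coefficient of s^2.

L_0(s) = s(s - 4) / [32] = (1/32)s^2 - (1/8)s
L_1(s) = (s + 4)(s - 4) / [-16] = -(1/16)s^2 + 1
L_2(s) = (s + 4)s / [32] = (1/32)s^2 + (1/8)s
g(s) = (-36)·L_0 + 4·L_1 + (-52)·L_2
Only the coefficient of s^2 is needed; take it from each L_i and combine:
(-36)·(1/32) + 4·(-1/16) + (-52)·(1/32) = -3

-3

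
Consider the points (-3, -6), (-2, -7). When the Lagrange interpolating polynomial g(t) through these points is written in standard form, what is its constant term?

Build the Lagrange basis polynomials:
L_0(t) = (t + 2) / [-1] = -t - 2
L_1(t) = (t + 3) / [1] = t + 3
g(t) = (-6)·L_0 + (-7)·L_1
Only the constant term is needed; take it from each L_i and combine:
(-6)·(-2) + (-7)·(3) = -9

-9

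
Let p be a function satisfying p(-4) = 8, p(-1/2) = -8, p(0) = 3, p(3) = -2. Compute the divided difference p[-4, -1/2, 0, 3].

p[-4,-1/2] = (-8 - 8) / (-1/2 - (-4)) = -32/7
p[-1/2,0] = (3 - (-8)) / (0 - (-1/2)) = 22
p[0,3] = (-2 - 3) / (3 - 0) = -5/3
p[-4,-1/2,0] = (22 - (-32/7)) / (0 - (-4)) = 93/14
p[-1/2,0,3] = (-5/3 - 22) / (3 - (-1/2)) = -142/21
p[-4,-1/2,0,3] = (-142/21 - 93/14) / (3 - (-4)) = -563/294

-563/294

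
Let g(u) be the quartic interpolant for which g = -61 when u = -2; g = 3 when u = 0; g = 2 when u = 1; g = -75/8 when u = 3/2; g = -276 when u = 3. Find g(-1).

Using Newton's divided-difference form:
g[-2,0] = (3 - (-61)) / (0 - (-2)) = 32
g[0,1] = (2 - 3) / (1 - 0) = -1
g[1,3/2] = (-75/8 - 2) / (3/2 - 1) = -91/4
g[3/2,3] = (-276 - (-75/8)) / (3 - 3/2) = -711/4
g[-2,0,1] = (-1 - 32) / (1 - (-2)) = -11
g[0,1,3/2] = (-91/4 - (-1)) / (3/2 - 0) = -29/2
g[1,3/2,3] = (-711/4 - (-91/4)) / (3 - 1) = -155/2
g[-2,0,1,3/2] = (-29/2 - (-11)) / (3/2 - (-2)) = -1
g[0,1,3/2,3] = (-155/2 - (-29/2)) / (3 - 0) = -21
g[-2,0,1,3/2,3] = (-21 - (-1)) / (3 - (-2)) = -4
g(-1) = -61 + 32·(1) + (-11)·(1)·(-1) + (-1)·(1)·(-1)·(-2) + (-4)·(1)·(-1)·(-2)·(-5/2) = 0

0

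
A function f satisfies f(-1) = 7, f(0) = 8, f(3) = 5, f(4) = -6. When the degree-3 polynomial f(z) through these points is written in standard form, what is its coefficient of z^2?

3/10

L_0(z) = z(z - 3)(z - 4) / [-20] = -(1/20)z^3 + (7/20)z^2 - (3/5)z
L_1(z) = (z + 1)(z - 3)(z - 4) / [12] = (1/12)z^3 - (1/2)z^2 + (5/12)z + 1
L_2(z) = (z + 1)z(z - 4) / [-12] = -(1/12)z^3 + (1/4)z^2 + (1/3)z
L_3(z) = (z + 1)z(z - 3) / [20] = (1/20)z^3 - (1/10)z^2 - (3/20)z
f(z) = 7·L_0 + 8·L_1 + 5·L_2 + (-6)·L_3
Only the coefficient of z^2 is needed; take it from each L_i and combine:
7·(7/20) + 8·(-1/2) + 5·(1/4) + (-6)·(-1/10) = 3/10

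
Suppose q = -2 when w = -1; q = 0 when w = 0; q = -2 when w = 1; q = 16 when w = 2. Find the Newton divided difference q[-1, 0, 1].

-2

q[-1,0] = (0 - (-2)) / (0 - (-1)) = 2
q[0,1] = (-2 - 0) / (1 - 0) = -2
q[-1,0,1] = (-2 - 2) / (1 - (-1)) = -2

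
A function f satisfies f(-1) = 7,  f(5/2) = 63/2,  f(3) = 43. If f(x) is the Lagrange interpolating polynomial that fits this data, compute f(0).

Evaluate each Lagrange basis at x = 0:
L_0(0) = (-5/2)·(-3)/[(-7/2)·(-4)] = 15/28
L_1(0) = (1)·(-3)/[(7/2)·(-1/2)] = 12/7
L_2(0) = (1)·(-5/2)/[(4)·(1/2)] = -5/4
Sum: 7·(15/28) + 63/2·(12/7) + 43·(-5/4) = 4

4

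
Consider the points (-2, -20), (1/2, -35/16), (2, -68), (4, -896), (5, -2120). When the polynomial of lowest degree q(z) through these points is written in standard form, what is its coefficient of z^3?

-2

Build the Lagrange basis polynomials:
L_0(z) = (z - 1/2)(z - 2)(z - 4)(z - 5) / [420] = (1/420)z^4 - (23/840)z^3 + (29/280)z^2 - (59/420)z + 1/21
L_1(z) = (z + 2)(z - 2)(z - 4)(z - 5) / [-945/16] = -(16/945)z^4 + (16/105)z^3 - (256/945)z^2 - (64/105)z + 256/189
L_2(z) = (z + 2)(z - 1/2)(z - 4)(z - 5) / [36] = (1/36)z^4 - (5/24)z^3 + (11/72)z^2 + (13/12)z - 5/9
L_3(z) = (z + 2)(z - 1/2)(z - 2)(z - 5) / [-42] = -(1/42)z^4 + (11/84)z^3 + (1/28)z^2 - (11/21)z + 5/21
L_4(z) = (z + 2)(z - 1/2)(z - 2)(z - 4) / [189/2] = (2/189)z^4 - (1/21)z^3 - (4/189)z^2 + (4/21)z - 16/189
q(z) = (-20)·L_0 + (-35/16)·L_1 + (-68)·L_2 + (-896)·L_3 + (-2120)·L_4
Only the coefficient of z^3 is needed; take it from each L_i and combine:
(-20)·(-23/840) + (-35/16)·(16/105) + (-68)·(-5/24) + (-896)·(11/84) + (-2120)·(-1/21) = -2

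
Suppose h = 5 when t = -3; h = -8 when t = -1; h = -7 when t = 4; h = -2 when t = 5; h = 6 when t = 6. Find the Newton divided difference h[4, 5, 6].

3/2

h[4,5] = (-2 - (-7)) / (5 - 4) = 5
h[5,6] = (6 - (-2)) / (6 - 5) = 8
h[4,5,6] = (8 - 5) / (6 - 4) = 3/2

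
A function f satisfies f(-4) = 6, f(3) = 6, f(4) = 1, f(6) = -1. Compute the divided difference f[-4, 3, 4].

-5/8

f[-4,3] = (6 - 6) / (3 - (-4)) = 0
f[3,4] = (1 - 6) / (4 - 3) = -5
f[-4,3,4] = (-5 - 0) / (4 - (-4)) = -5/8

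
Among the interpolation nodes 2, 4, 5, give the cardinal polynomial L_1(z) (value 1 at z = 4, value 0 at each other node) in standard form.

L_1(z) = -(1/2)z^2 + (7/2)z - 5

L_1(z) = (z - 2)(z - 5) / [(2)·(-1)]
       = (z^2 - 7z + 10) / (-2)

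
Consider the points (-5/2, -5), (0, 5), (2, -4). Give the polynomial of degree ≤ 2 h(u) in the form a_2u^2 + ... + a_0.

h(u) = -(17/9)u^2 - (13/18)u + 5

Newton's divided differences:
h[-5/2,0] = (5 - (-5)) / (0 - (-5/2)) = 4
h[0,2] = (-4 - 5) / (2 - 0) = -9/2
h[-5/2,0,2] = (-9/2 - 4) / (2 - (-5/2)) = -17/9
h(u) = -5 + 4·(u + 5/2) + (-17/9)·(u + 5/2)u
Expanding: h(u) = -(17/9)u^2 - (13/18)u + 5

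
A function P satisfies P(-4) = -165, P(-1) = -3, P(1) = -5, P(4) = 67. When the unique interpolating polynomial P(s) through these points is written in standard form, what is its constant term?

Build the Lagrange basis polynomials:
L_0(s) = (s + 1)(s - 1)(s - 4) / [-120] = -(1/120)s^3 + (1/30)s^2 + (1/120)s - 1/30
L_1(s) = (s + 4)(s - 1)(s - 4) / [30] = (1/30)s^3 - (1/30)s^2 - (8/15)s + 8/15
L_2(s) = (s + 4)(s + 1)(s - 4) / [-30] = -(1/30)s^3 - (1/30)s^2 + (8/15)s + 8/15
L_3(s) = (s + 4)(s + 1)(s - 1) / [120] = (1/120)s^3 + (1/30)s^2 - (1/120)s - 1/30
P(s) = (-165)·L_0 + (-3)·L_1 + (-5)·L_2 + 67·L_3
Only the constant term is needed; take it from each L_i and combine:
(-165)·(-1/30) + (-3)·(8/15) + (-5)·(8/15) + 67·(-1/30) = -1

-1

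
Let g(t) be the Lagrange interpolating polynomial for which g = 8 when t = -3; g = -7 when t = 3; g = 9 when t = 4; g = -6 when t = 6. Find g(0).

-1369/21

L_0(0) = (-3)·(-4)·(-6)/[(-6)·(-7)·(-9)] = 4/21
L_1(0) = (3)·(-4)·(-6)/[(6)·(-1)·(-3)] = 4
L_2(0) = (3)·(-3)·(-6)/[(7)·(1)·(-2)] = -27/7
L_3(0) = (3)·(-3)·(-4)/[(9)·(3)·(2)] = 2/3
Sum: 8·(4/21) + (-7)·(4) + 9·(-27/7) + (-6)·(2/3) = -1369/21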